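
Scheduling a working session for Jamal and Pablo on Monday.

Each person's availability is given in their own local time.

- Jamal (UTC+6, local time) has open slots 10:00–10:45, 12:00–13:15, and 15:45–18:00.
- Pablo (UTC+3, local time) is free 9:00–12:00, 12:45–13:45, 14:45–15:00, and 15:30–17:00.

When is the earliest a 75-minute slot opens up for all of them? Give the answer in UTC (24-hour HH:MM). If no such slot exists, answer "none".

Jamal → UTC: 04:00–04:45, 06:00–07:15, 09:45–12:00.
Pablo → UTC: 06:00–09:00, 09:45–10:45, 11:45–12:00, 12:30–14:00.
Jamal ∩ Pablo: 06:00–07:15, 09:45–10:45, 11:45–12:00.
Windows ≥ 75 min: 06:00–07:15.
Earliest such window starts at 06:00.

06:00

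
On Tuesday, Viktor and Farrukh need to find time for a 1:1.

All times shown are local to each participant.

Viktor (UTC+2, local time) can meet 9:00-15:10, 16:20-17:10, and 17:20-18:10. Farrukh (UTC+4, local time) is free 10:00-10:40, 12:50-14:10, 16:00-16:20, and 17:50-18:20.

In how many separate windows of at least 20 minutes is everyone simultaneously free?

Viktor → UTC: 07:00–13:10, 14:20–15:10, 15:20–16:10.
Farrukh → UTC: 06:00–06:40, 08:50–10:10, 12:00–12:20, 13:50–14:20.
Viktor ∩ Farrukh: 08:50–10:10, 12:00–12:20.
Windows ≥ 20 min: 08:50–10:10, 12:00–12:20.
That's 2 windows.

2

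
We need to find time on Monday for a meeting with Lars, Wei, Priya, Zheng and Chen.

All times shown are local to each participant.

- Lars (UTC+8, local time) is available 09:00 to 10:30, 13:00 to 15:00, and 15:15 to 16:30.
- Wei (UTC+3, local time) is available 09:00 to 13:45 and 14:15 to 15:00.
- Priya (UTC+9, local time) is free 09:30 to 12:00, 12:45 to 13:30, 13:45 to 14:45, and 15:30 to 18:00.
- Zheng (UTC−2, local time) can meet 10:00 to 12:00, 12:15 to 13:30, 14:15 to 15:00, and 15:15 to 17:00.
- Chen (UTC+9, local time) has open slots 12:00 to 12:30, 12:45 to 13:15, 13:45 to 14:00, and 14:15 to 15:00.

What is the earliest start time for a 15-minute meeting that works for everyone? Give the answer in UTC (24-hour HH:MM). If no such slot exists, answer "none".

none

Lars → UTC: 01:00–02:30, 05:00–07:00, 07:15–08:30.
Wei → UTC: 06:00–10:45, 11:15–12:00.
Priya → UTC: 00:30–03:00, 03:45–04:30, 04:45–05:45, 06:30–09:00.
Zheng → UTC: 12:00–14:00, 14:15–15:30, 16:15–17:00, 17:15–19:00.
Chen → UTC: 03:00–03:30, 03:45–04:15, 04:45–05:00, 05:15–06:00.
Lars ∩ Wei: 06:00–07:00, 07:15–08:30.
Lars ∩ Wei ∩ Priya: 06:30–07:00, 07:15–08:30.
Lars ∩ Wei ∩ Priya ∩ Zheng: (none).
Lars ∩ Wei ∩ Priya ∩ Zheng ∩ Chen: (none).
Windows ≥ 15 min: (none).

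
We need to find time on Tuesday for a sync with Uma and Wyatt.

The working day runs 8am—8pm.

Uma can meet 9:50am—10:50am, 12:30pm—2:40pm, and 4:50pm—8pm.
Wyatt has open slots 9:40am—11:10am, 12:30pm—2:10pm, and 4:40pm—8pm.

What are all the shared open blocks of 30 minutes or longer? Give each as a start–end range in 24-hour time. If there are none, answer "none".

Uma ∩ Wyatt: 09:50–10:50, 12:30–14:10, 16:50–20:00.
Windows ≥ 30 min: 09:50–10:50, 12:30–14:10, 16:50–20:00.

09:50–10:50, 12:30–14:10, 16:50–20:00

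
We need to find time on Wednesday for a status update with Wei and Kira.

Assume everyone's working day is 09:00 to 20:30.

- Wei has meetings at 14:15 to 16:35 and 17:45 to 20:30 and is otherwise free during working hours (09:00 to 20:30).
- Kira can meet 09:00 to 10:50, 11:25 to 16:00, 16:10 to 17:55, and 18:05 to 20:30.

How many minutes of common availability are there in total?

350 minutes

Wei free within 09:00–20:30: 09:00–14:15, 16:35–17:45.
Wei ∩ Kira: 09:00–10:50, 11:25–14:15, 16:35–17:45.
Total common minutes: 110 + 170 + 70 = 350.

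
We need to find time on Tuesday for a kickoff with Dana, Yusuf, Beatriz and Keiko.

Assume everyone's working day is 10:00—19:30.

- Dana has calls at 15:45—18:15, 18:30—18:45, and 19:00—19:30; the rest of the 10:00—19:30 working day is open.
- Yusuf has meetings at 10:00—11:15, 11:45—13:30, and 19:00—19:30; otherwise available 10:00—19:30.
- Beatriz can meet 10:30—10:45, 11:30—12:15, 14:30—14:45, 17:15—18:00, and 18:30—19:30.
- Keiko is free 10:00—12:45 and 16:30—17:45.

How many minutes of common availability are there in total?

Dana free within 10:00–19:30: 10:00–15:45, 18:15–18:30, 18:45–19:00.
Yusuf free within 10:00–19:30: 11:15–11:45, 13:30–19:00.
Dana ∩ Yusuf: 11:15–11:45, 13:30–15:45, 18:15–18:30, 18:45–19:00.
Dana ∩ Yusuf ∩ Beatriz: 11:30–11:45, 14:30–14:45, 18:45–19:00.
Dana ∩ Yusuf ∩ Beatriz ∩ Keiko: 11:30–11:45.
Total common minutes: 15.

15 minutes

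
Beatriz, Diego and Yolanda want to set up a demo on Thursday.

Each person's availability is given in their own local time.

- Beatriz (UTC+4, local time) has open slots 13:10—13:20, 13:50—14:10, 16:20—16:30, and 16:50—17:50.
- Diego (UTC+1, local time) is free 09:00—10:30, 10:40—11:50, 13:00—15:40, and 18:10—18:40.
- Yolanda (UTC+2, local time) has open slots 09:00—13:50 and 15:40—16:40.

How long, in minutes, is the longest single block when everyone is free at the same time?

20 minutes

Beatriz → UTC: 09:10–09:20, 09:50–10:10, 12:20–12:30, 12:50–13:50.
Diego → UTC: 08:00–09:30, 09:40–10:50, 12:00–14:40, 17:10–17:40.
Yolanda → UTC: 07:00–11:50, 13:40–14:40.
Beatriz ∩ Diego: 09:10–09:20, 09:50–10:10, 12:20–12:30, 12:50–13:50.
Beatriz ∩ Diego ∩ Yolanda: 09:10–09:20, 09:50–10:10, 13:40–13:50.
Common window lengths: 10, 20, 10 min; longest is 20.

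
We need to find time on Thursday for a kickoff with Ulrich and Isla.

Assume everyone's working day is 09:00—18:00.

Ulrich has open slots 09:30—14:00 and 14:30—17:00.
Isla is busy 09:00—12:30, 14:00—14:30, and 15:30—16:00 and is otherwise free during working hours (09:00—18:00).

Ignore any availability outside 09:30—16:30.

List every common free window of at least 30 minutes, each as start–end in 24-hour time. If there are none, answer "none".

12:30–14:00, 14:30–15:30, 16:00–16:30

Isla free within 09:00–18:00: 12:30–14:00, 14:30–15:30, 16:00–18:00.
Ulrich ∩ Isla: 12:30–14:00, 14:30–15:30, 16:00–17:00.
Restricted to 09:30–16:30: 12:30–14:00, 14:30–15:30, 16:00–16:30.
Windows ≥ 30 min: 12:30–14:00, 14:30–15:30, 16:00–16:30.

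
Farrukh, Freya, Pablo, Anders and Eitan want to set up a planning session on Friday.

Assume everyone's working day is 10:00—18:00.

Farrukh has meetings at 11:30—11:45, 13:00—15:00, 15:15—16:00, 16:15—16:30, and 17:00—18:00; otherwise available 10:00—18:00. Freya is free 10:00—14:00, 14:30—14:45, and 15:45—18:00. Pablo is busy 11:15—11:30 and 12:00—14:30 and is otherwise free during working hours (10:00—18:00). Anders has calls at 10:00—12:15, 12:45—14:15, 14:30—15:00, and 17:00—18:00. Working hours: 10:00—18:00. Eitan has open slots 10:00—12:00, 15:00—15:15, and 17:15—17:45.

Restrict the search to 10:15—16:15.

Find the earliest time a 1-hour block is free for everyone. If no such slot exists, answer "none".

Farrukh free within 10:00–18:00: 10:00–11:30, 11:45–13:00, 15:00–15:15, 16:00–16:15, 16:30–17:00.
Pablo free within 10:00–18:00: 10:00–11:15, 11:30–12:00, 14:30–18:00.
Anders free within 10:00–18:00: 12:15–12:45, 14:15–14:30, 15:00–17:00.
Farrukh ∩ Freya: 10:00–11:30, 11:45–13:00, 16:00–16:15, 16:30–17:00.
Farrukh ∩ Freya ∩ Pablo: 10:00–11:15, 11:45–12:00, 16:00–16:15, 16:30–17:00.
Farrukh ∩ Freya ∩ Pablo ∩ Anders: 16:00–16:15, 16:30–17:00.
Farrukh ∩ Freya ∩ Pablo ∩ Anders ∩ Eitan: (none).
Restricted to 10:15–16:15: (none).
Windows ≥ 60 min: (none).

none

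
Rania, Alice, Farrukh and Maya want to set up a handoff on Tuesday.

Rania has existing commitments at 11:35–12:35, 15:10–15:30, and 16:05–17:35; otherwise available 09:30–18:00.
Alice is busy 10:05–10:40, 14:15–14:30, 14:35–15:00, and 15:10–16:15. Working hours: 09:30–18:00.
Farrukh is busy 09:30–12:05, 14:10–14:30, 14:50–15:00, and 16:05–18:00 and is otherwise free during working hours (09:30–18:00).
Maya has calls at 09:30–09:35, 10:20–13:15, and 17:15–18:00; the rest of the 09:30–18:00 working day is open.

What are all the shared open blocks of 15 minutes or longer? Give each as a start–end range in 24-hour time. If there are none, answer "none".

13:15–14:10

Rania free within 09:30–18:00: 09:30–11:35, 12:35–15:10, 15:30–16:05, 17:35–18:00.
Alice free within 09:30–18:00: 09:30–10:05, 10:40–14:15, 14:30–14:35, 15:00–15:10, 16:15–18:00.
Farrukh free within 09:30–18:00: 12:05–14:10, 14:30–14:50, 15:00–16:05.
Maya free within 09:30–18:00: 09:35–10:20, 13:15–17:15.
Rania ∩ Alice: 09:30–10:05, 10:40–11:35, 12:35–14:15, 14:30–14:35, 15:00–15:10, 17:35–18:00.
Rania ∩ Alice ∩ Farrukh: 12:35–14:10, 14:30–14:35, 15:00–15:10.
Rania ∩ Alice ∩ Farrukh ∩ Maya: 13:15–14:10, 14:30–14:35, 15:00–15:10.
Windows ≥ 15 min: 13:15–14:10.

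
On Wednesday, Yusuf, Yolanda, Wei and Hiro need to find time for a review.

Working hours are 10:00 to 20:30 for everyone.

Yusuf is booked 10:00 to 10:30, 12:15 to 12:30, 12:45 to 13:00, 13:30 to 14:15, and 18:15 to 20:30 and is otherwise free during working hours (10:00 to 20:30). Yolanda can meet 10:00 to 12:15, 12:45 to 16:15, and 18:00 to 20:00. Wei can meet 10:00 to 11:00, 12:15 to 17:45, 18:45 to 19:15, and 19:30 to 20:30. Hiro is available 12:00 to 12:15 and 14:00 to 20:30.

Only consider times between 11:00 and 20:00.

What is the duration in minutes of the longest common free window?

120 minutes

Yusuf free within 10:00–20:30: 10:30–12:15, 12:30–12:45, 13:00–13:30, 14:15–18:15.
Yusuf ∩ Yolanda: 10:30–12:15, 13:00–13:30, 14:15–16:15, 18:00–18:15.
Yusuf ∩ Yolanda ∩ Wei: 10:30–11:00, 13:00–13:30, 14:15–16:15.
Yusuf ∩ Yolanda ∩ Wei ∩ Hiro: 14:15–16:15.
Restricted to 11:00–20:00: 14:15–16:15.
Single common window of 120 minutes.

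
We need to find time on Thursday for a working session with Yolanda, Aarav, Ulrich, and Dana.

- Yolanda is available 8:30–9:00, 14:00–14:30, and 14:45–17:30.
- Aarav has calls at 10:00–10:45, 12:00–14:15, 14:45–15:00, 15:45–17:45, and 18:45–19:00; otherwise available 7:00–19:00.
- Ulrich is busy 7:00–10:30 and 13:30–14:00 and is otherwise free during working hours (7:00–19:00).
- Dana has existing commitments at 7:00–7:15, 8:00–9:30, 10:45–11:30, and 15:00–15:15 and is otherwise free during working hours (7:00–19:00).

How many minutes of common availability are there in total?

45 minutes

Aarav free within 07:00–19:00: 07:00–10:00, 10:45–12:00, 14:15–14:45, 15:00–15:45, 17:45–18:45.
Ulrich free within 07:00–19:00: 10:30–13:30, 14:00–19:00.
Dana free within 07:00–19:00: 07:15–08:00, 09:30–10:45, 11:30–15:00, 15:15–19:00.
Yolanda ∩ Aarav: 08:30–09:00, 14:15–14:30, 15:00–15:45.
Yolanda ∩ Aarav ∩ Ulrich: 14:15–14:30, 15:00–15:45.
Yolanda ∩ Aarav ∩ Ulrich ∩ Dana: 14:15–14:30, 15:15–15:45.
Total common minutes: 15 + 30 = 45.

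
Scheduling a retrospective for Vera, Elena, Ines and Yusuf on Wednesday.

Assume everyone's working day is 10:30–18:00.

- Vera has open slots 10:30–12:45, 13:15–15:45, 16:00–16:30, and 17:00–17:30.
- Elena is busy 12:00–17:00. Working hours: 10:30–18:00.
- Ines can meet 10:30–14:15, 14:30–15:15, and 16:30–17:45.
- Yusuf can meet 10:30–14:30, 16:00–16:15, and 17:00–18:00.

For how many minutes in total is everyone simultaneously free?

120 minutes

Elena free within 10:30–18:00: 10:30–12:00, 17:00–18:00.
Vera ∩ Elena: 10:30–12:00, 17:00–17:30.
Vera ∩ Elena ∩ Ines: 10:30–12:00, 17:00–17:30.
Vera ∩ Elena ∩ Ines ∩ Yusuf: 10:30–12:00, 17:00–17:30.
Total common minutes: 90 + 30 = 120.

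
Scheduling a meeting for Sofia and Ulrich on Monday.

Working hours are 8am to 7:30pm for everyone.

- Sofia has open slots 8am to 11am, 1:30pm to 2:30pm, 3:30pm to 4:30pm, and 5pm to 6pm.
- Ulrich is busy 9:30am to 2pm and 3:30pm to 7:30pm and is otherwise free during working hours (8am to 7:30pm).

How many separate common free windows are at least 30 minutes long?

2

Ulrich free within 08:00–19:30: 08:00–09:30, 14:00–15:30.
Sofia ∩ Ulrich: 08:00–09:30, 14:00–14:30.
Windows ≥ 30 min: 08:00–09:30, 14:00–14:30.
That's 2 windows.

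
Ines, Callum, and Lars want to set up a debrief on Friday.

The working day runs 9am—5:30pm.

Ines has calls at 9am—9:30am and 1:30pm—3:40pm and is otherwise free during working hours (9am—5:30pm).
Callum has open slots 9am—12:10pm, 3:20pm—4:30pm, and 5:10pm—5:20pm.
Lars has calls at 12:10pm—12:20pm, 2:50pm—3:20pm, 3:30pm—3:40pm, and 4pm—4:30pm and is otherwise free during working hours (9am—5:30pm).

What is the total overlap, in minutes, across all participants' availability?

190 minutes

Ines free within 09:00–17:30: 09:30–13:30, 15:40–17:30.
Lars free within 09:00–17:30: 09:00–12:10, 12:20–14:50, 15:20–15:30, 15:40–16:00, 16:30–17:30.
Ines ∩ Callum: 09:30–12:10, 15:40–16:30, 17:10–17:20.
Ines ∩ Callum ∩ Lars: 09:30–12:10, 15:40–16:00, 17:10–17:20.
Total common minutes: 160 + 20 + 10 = 190.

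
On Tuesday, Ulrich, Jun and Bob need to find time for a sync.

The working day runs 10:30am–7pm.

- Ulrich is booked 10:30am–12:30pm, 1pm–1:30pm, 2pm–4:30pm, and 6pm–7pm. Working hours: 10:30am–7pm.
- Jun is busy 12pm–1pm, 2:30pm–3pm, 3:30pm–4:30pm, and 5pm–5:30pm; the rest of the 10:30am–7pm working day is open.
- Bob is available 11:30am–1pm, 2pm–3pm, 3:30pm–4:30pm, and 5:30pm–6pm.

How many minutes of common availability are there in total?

Ulrich free within 10:30–19:00: 12:30–13:00, 13:30–14:00, 16:30–18:00.
Jun free within 10:30–19:00: 10:30–12:00, 13:00–14:30, 15:00–15:30, 16:30–17:00, 17:30–19:00.
Ulrich ∩ Jun: 13:30–14:00, 16:30–17:00, 17:30–18:00.
Ulrich ∩ Jun ∩ Bob: 17:30–18:00.
Total common minutes: 30.

30 minutes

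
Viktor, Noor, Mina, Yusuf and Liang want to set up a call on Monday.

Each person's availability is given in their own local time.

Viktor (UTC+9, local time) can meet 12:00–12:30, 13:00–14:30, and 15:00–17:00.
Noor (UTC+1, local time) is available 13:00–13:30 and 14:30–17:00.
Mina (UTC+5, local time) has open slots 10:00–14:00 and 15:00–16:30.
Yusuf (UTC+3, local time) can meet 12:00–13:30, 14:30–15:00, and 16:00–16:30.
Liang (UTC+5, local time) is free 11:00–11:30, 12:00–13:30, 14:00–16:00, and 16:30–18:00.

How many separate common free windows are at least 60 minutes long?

0

Viktor → UTC: 03:00–03:30, 04:00–05:30, 06:00–08:00.
Noor → UTC: 12:00–12:30, 13:30–16:00.
Mina → UTC: 05:00–09:00, 10:00–11:30.
Yusuf → UTC: 09:00–10:30, 11:30–12:00, 13:00–13:30.
Liang → UTC: 06:00–06:30, 07:00–08:30, 09:00–11:00, 11:30–13:00.
Viktor ∩ Noor: (none).
Viktor ∩ Noor ∩ Mina: (none).
Viktor ∩ Noor ∩ Mina ∩ Yusuf: (none).
Viktor ∩ Noor ∩ Mina ∩ Yusuf ∩ Liang: (none).
Windows ≥ 60 min: (none).
That's 0 windows.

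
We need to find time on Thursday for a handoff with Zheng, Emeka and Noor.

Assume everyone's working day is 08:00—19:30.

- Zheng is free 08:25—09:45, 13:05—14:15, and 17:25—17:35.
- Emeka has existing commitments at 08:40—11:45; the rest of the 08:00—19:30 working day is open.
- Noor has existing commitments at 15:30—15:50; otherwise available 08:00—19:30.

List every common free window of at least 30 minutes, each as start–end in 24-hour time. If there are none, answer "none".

13:05–14:15

Emeka free within 08:00–19:30: 08:00–08:40, 11:45–19:30.
Noor free within 08:00–19:30: 08:00–15:30, 15:50–19:30.
Zheng ∩ Emeka: 08:25–08:40, 13:05–14:15, 17:25–17:35.
Zheng ∩ Emeka ∩ Noor: 08:25–08:40, 13:05–14:15, 17:25–17:35.
Windows ≥ 30 min: 13:05–14:15.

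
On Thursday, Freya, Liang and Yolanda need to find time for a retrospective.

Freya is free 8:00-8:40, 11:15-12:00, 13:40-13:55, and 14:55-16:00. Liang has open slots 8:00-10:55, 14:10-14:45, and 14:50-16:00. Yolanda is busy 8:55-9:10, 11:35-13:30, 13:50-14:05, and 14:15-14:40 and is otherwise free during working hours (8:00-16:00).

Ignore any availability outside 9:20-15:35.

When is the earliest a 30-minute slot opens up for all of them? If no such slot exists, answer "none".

14:55

Yolanda free within 08:00–16:00: 08:00–08:55, 09:10–11:35, 13:30–13:50, 14:05–14:15, 14:40–16:00.
Freya ∩ Liang: 08:00–08:40, 14:55–16:00.
Freya ∩ Liang ∩ Yolanda: 08:00–08:40, 14:55–16:00.
Restricted to 09:20–15:35: 14:55–15:35.
Windows ≥ 30 min: 14:55–15:35.
Earliest such window starts at 14:55.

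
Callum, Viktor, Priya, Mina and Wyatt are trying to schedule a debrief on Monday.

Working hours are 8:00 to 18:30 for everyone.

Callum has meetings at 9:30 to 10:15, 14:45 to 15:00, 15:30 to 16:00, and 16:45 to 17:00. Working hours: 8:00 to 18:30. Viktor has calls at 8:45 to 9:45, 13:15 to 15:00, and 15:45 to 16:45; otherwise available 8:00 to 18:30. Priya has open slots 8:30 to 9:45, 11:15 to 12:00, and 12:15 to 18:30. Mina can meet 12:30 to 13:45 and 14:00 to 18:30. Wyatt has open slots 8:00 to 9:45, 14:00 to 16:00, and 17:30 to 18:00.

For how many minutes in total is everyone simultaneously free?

Callum free within 08:00–18:30: 08:00–09:30, 10:15–14:45, 15:00–15:30, 16:00–16:45, 17:00–18:30.
Viktor free within 08:00–18:30: 08:00–08:45, 09:45–13:15, 15:00–15:45, 16:45–18:30.
Callum ∩ Viktor: 08:00–08:45, 10:15–13:15, 15:00–15:30, 17:00–18:30.
Callum ∩ Viktor ∩ Priya: 08:30–08:45, 11:15–12:00, 12:15–13:15, 15:00–15:30, 17:00–18:30.
Callum ∩ Viktor ∩ Priya ∩ Mina: 12:30–13:15, 15:00–15:30, 17:00–18:30.
Callum ∩ Viktor ∩ Priya ∩ Mina ∩ Wyatt: 15:00–15:30, 17:30–18:00.
Total common minutes: 30 + 30 = 60.

60 minutes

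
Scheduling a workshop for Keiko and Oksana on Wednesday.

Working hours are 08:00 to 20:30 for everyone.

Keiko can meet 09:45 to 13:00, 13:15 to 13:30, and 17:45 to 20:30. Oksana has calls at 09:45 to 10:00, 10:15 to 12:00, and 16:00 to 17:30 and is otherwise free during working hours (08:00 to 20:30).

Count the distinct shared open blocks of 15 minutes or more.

Oksana free within 08:00–20:30: 08:00–09:45, 10:00–10:15, 12:00–16:00, 17:30–20:30.
Keiko ∩ Oksana: 10:00–10:15, 12:00–13:00, 13:15–13:30, 17:45–20:30.
Windows ≥ 15 min: 10:00–10:15, 12:00–13:00, 13:15–13:30, 17:45–20:30.
That's 4 windows.

4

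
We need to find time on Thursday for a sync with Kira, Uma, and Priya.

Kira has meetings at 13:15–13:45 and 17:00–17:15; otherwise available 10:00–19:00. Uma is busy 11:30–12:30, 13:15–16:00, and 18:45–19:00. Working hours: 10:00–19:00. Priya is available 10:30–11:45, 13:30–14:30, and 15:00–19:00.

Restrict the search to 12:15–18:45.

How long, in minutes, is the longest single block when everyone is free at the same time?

90 minutes

Kira free within 10:00–19:00: 10:00–13:15, 13:45–17:00, 17:15–19:00.
Uma free within 10:00–19:00: 10:00–11:30, 12:30–13:15, 16:00–18:45.
Kira ∩ Uma: 10:00–11:30, 12:30–13:15, 16:00–17:00, 17:15–18:45.
Kira ∩ Uma ∩ Priya: 10:30–11:30, 16:00–17:00, 17:15–18:45.
Restricted to 12:15–18:45: 16:00–17:00, 17:15–18:45.
Common window lengths: 60, 90 min; longest is 90.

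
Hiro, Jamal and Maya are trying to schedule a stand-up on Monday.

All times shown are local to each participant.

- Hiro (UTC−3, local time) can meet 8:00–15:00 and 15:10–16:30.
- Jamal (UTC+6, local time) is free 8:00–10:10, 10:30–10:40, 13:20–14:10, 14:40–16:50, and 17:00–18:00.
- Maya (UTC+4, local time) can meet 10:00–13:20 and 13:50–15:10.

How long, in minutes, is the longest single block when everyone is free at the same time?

Hiro → UTC: 11:00–18:00, 18:10–19:30.
Jamal → UTC: 02:00–04:10, 04:30–04:40, 07:20–08:10, 08:40–10:50, 11:00–12:00.
Maya → UTC: 06:00–09:20, 09:50–11:10.
Hiro ∩ Jamal: 11:00–12:00.
Hiro ∩ Jamal ∩ Maya: 11:00–11:10.
Single common window of 10 minutes.

10 minutes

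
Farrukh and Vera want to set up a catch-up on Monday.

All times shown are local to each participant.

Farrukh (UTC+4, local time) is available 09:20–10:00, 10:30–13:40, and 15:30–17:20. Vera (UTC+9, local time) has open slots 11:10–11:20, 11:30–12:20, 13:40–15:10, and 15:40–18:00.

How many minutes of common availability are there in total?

Farrukh → UTC: 05:20–06:00, 06:30–09:40, 11:30–13:20.
Vera → UTC: 02:10–02:20, 02:30–03:20, 04:40–06:10, 06:40–09:00.
Farrukh ∩ Vera: 05:20–06:00, 06:40–09:00.
Total common minutes: 40 + 140 = 180.

180 minutes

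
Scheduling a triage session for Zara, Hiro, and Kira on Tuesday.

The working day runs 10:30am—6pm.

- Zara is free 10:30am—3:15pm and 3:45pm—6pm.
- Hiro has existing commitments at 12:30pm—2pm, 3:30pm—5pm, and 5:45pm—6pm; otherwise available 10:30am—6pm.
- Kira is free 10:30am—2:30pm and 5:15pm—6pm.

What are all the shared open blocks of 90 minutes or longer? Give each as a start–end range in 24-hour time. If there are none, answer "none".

10:30–12:30

Hiro free within 10:30–18:00: 10:30–12:30, 14:00–15:30, 17:00–17:45.
Zara ∩ Hiro: 10:30–12:30, 14:00–15:15, 17:00–17:45.
Zara ∩ Hiro ∩ Kira: 10:30–12:30, 14:00–14:30, 17:15–17:45.
Windows ≥ 90 min: 10:30–12:30.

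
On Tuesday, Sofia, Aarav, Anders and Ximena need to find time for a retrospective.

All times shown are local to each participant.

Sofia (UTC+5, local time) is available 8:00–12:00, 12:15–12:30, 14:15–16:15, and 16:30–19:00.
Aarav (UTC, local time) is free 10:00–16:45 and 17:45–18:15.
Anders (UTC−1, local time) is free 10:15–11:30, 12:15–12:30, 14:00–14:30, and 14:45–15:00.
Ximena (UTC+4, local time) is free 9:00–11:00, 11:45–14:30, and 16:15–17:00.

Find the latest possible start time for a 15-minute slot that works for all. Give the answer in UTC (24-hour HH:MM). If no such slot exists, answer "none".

12:15

Sofia → UTC: 03:00–07:00, 07:15–07:30, 09:15–11:15, 11:30–14:00.
Aarav → UTC: 10:00–16:45, 17:45–18:15.
Anders → UTC: 11:15–12:30, 13:15–13:30, 15:00–15:30, 15:45–16:00.
Ximena → UTC: 05:00–07:00, 07:45–10:30, 12:15–13:00.
Sofia ∩ Aarav: 10:00–11:15, 11:30–14:00.
Sofia ∩ Aarav ∩ Anders: 11:30–12:30, 13:15–13:30.
Sofia ∩ Aarav ∩ Anders ∩ Ximena: 12:15–12:30.
Windows ≥ 15 min: 12:15–12:30.
Latest start in the last window 12:15–12:30 is 12:30 − 15 min = 12:15.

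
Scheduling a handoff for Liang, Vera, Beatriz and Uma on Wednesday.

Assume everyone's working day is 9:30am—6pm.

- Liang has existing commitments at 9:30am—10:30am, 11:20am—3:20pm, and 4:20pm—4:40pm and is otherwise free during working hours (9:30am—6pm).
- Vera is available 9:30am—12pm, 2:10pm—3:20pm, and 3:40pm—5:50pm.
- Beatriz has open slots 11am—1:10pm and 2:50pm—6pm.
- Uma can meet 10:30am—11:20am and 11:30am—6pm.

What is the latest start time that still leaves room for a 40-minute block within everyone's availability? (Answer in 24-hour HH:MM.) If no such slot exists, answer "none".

Liang free within 09:30–18:00: 10:30–11:20, 15:20–16:20, 16:40–18:00.
Liang ∩ Vera: 10:30–11:20, 15:40–16:20, 16:40–17:50.
Liang ∩ Vera ∩ Beatriz: 11:00–11:20, 15:40–16:20, 16:40–17:50.
Liang ∩ Vera ∩ Beatriz ∩ Uma: 11:00–11:20, 15:40–16:20, 16:40–17:50.
Windows ≥ 40 min: 15:40–16:20, 16:40–17:50.
Latest start in the last window 16:40–17:50 is 17:50 − 40 min = 17:10.

17:10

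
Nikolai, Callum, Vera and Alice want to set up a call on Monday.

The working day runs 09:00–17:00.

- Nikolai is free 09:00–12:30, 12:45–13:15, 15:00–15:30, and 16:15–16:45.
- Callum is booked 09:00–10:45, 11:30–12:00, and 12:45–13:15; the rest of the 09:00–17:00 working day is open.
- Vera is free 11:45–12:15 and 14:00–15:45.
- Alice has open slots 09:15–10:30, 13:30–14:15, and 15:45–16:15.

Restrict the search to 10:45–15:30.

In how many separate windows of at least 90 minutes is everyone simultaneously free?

0

Callum free within 09:00–17:00: 10:45–11:30, 12:00–12:45, 13:15–17:00.
Nikolai ∩ Callum: 10:45–11:30, 12:00–12:30, 15:00–15:30, 16:15–16:45.
Nikolai ∩ Callum ∩ Vera: 12:00–12:15, 15:00–15:30.
Nikolai ∩ Callum ∩ Vera ∩ Alice: (none).
Restricted to 10:45–15:30: (none).
Windows ≥ 90 min: (none).
That's 0 windows.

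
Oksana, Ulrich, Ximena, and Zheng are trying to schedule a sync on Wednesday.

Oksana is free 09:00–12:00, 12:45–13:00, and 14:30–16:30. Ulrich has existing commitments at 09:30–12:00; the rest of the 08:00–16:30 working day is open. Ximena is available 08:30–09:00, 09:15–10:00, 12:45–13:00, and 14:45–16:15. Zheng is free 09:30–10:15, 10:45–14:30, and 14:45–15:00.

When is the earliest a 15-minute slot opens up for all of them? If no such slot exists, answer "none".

Ulrich free within 08:00–16:30: 08:00–09:30, 12:00–16:30.
Oksana ∩ Ulrich: 09:00–09:30, 12:45–13:00, 14:30–16:30.
Oksana ∩ Ulrich ∩ Ximena: 09:15–09:30, 12:45–13:00, 14:45–16:15.
Oksana ∩ Ulrich ∩ Ximena ∩ Zheng: 12:45–13:00, 14:45–15:00.
Windows ≥ 15 min: 12:45–13:00, 14:45–15:00.
Earliest such window starts at 12:45.

12:45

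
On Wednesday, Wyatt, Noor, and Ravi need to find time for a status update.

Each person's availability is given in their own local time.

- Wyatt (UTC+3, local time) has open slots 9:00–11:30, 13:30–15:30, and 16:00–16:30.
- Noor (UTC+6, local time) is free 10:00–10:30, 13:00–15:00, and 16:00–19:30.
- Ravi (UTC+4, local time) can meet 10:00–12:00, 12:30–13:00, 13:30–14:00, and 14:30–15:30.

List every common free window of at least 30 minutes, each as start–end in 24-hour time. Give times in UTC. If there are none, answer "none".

07:00–08:00, 10:30–11:30

Wyatt → UTC: 06:00–08:30, 10:30–12:30, 13:00–13:30.
Noor → UTC: 04:00–04:30, 07:00–09:00, 10:00–13:30.
Ravi → UTC: 06:00–08:00, 08:30–09:00, 09:30–10:00, 10:30–11:30.
Wyatt ∩ Noor: 07:00–08:30, 10:30–12:30, 13:00–13:30.
Wyatt ∩ Noor ∩ Ravi: 07:00–08:00, 10:30–11:30.
Windows ≥ 30 min: 07:00–08:00, 10:30–11:30.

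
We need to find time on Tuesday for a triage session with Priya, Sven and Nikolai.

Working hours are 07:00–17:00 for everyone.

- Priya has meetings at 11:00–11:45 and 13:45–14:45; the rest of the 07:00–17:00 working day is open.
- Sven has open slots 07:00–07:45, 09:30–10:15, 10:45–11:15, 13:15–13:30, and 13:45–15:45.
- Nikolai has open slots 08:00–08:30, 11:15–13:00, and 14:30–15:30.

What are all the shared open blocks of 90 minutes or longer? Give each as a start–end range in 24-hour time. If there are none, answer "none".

none

Priya free within 07:00–17:00: 07:00–11:00, 11:45–13:45, 14:45–17:00.
Priya ∩ Sven: 07:00–07:45, 09:30–10:15, 10:45–11:00, 13:15–13:30, 14:45–15:45.
Priya ∩ Sven ∩ Nikolai: 14:45–15:30.
Windows ≥ 90 min: (none).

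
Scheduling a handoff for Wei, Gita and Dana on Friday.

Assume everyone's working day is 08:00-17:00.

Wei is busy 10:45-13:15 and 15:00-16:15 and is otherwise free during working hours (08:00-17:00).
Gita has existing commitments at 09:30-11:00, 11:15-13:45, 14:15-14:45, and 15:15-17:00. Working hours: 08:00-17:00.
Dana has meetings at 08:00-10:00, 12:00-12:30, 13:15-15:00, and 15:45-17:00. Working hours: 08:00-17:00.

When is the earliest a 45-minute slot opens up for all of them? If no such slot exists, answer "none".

none

Wei free within 08:00–17:00: 08:00–10:45, 13:15–15:00, 16:15–17:00.
Gita free within 08:00–17:00: 08:00–09:30, 11:00–11:15, 13:45–14:15, 14:45–15:15.
Dana free within 08:00–17:00: 10:00–12:00, 12:30–13:15, 15:00–15:45.
Wei ∩ Gita: 08:00–09:30, 13:45–14:15, 14:45–15:00.
Wei ∩ Gita ∩ Dana: (none).
Windows ≥ 45 min: (none).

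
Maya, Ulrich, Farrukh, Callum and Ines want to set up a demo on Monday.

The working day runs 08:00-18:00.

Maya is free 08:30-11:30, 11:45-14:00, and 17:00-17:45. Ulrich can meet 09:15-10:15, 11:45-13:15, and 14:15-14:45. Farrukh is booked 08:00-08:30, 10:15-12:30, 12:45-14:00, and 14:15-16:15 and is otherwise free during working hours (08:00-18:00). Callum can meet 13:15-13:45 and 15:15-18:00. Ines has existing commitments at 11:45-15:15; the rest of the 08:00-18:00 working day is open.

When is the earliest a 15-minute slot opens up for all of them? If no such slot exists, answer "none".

Farrukh free within 08:00–18:00: 08:30–10:15, 12:30–12:45, 14:00–14:15, 16:15–18:00.
Ines free within 08:00–18:00: 08:00–11:45, 15:15–18:00.
Maya ∩ Ulrich: 09:15–10:15, 11:45–13:15.
Maya ∩ Ulrich ∩ Farrukh: 09:15–10:15, 12:30–12:45.
Maya ∩ Ulrich ∩ Farrukh ∩ Callum: (none).
Maya ∩ Ulrich ∩ Farrukh ∩ Callum ∩ Ines: (none).
Windows ≥ 15 min: (none).

none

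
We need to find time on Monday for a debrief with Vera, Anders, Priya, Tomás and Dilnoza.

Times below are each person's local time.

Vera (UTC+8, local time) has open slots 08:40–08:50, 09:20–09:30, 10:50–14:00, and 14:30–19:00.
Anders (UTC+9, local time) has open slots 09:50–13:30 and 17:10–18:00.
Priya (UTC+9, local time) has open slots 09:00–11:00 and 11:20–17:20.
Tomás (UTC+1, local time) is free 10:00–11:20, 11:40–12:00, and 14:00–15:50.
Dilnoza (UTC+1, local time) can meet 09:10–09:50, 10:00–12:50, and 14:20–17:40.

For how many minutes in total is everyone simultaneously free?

0 minutes

Vera → UTC: 00:40–00:50, 01:20–01:30, 02:50–06:00, 06:30–11:00.
Anders → UTC: 00:50–04:30, 08:10–09:00.
Priya → UTC: 00:00–02:00, 02:20–08:20.
Tomás → UTC: 09:00–10:20, 10:40–11:00, 13:00–14:50.
Dilnoza → UTC: 08:10–08:50, 09:00–11:50, 13:20–16:40.
Vera ∩ Anders: 01:20–01:30, 02:50–04:30, 08:10–09:00.
Vera ∩ Anders ∩ Priya: 01:20–01:30, 02:50–04:30, 08:10–08:20.
Vera ∩ Anders ∩ Priya ∩ Tomás: (none).
Vera ∩ Anders ∩ Priya ∩ Tomás ∩ Dilnoza: (none).
Total common minutes: 0.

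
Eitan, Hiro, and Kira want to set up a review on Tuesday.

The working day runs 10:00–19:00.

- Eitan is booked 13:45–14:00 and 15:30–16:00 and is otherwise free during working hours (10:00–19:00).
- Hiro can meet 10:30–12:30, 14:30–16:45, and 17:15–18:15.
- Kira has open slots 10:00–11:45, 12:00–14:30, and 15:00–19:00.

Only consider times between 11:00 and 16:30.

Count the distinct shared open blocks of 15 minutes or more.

Eitan free within 10:00–19:00: 10:00–13:45, 14:00–15:30, 16:00–19:00.
Eitan ∩ Hiro: 10:30–12:30, 14:30–15:30, 16:00–16:45, 17:15–18:15.
Eitan ∩ Hiro ∩ Kira: 10:30–11:45, 12:00–12:30, 15:00–15:30, 16:00–16:45, 17:15–18:15.
Restricted to 11:00–16:30: 11:00–11:45, 12:00–12:30, 15:00–15:30, 16:00–16:30.
Windows ≥ 15 min: 11:00–11:45, 12:00–12:30, 15:00–15:30, 16:00–16:30.
That's 4 windows.

4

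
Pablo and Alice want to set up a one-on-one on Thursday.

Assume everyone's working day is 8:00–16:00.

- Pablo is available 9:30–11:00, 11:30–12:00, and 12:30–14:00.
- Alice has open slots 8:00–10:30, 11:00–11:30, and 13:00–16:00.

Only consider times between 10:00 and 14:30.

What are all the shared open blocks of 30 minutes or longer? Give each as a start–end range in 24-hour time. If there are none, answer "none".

Pablo ∩ Alice: 09:30–10:30, 13:00–14:00.
Restricted to 10:00–14:30: 10:00–10:30, 13:00–14:00.
Windows ≥ 30 min: 10:00–10:30, 13:00–14:00.

10:00–10:30, 13:00–14:00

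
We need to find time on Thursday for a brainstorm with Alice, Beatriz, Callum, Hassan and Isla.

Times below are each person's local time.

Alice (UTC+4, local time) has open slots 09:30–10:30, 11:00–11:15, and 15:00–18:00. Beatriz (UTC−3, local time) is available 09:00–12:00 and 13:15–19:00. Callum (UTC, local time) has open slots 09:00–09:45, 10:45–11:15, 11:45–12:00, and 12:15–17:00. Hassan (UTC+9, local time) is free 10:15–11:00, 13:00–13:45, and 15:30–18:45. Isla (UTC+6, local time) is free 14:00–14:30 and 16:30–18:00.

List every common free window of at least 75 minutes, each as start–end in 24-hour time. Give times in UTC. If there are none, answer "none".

Alice → UTC: 05:30–06:30, 07:00–07:15, 11:00–14:00.
Beatriz → UTC: 12:00–15:00, 16:15–22:00.
Callum → UTC: 09:00–09:45, 10:45–11:15, 11:45–12:00, 12:15–17:00.
Hassan → UTC: 01:15–02:00, 04:00–04:45, 06:30–09:45.
Isla → UTC: 08:00–08:30, 10:30–12:00.
Alice ∩ Beatriz: 12:00–14:00.
Alice ∩ Beatriz ∩ Callum: 12:15–14:00.
Alice ∩ Beatriz ∩ Callum ∩ Hassan: (none).
Alice ∩ Beatriz ∩ Callum ∩ Hassan ∩ Isla: (none).
Windows ≥ 75 min: (none).

none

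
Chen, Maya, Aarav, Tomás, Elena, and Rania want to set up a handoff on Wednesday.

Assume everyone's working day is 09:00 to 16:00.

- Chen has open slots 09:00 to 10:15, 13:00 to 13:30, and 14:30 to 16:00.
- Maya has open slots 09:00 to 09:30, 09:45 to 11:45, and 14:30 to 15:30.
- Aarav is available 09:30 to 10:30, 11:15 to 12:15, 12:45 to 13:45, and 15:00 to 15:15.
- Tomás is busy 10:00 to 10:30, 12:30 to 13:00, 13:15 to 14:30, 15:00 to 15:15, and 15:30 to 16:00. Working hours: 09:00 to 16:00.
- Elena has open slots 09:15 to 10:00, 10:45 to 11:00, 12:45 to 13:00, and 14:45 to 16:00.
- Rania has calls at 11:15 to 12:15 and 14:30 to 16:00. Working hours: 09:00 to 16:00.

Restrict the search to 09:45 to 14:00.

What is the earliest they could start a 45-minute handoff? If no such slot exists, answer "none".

Tomás free within 09:00–16:00: 09:00–10:00, 10:30–12:30, 13:00–13:15, 14:30–15:00, 15:15–15:30.
Rania free within 09:00–16:00: 09:00–11:15, 12:15–14:30.
Chen ∩ Maya: 09:00–09:30, 09:45–10:15, 14:30–15:30.
Chen ∩ Maya ∩ Aarav: 09:45–10:15, 15:00–15:15.
Chen ∩ Maya ∩ Aarav ∩ Tomás: 09:45–10:00.
Chen ∩ Maya ∩ Aarav ∩ Tomás ∩ Elena: 09:45–10:00.
Chen ∩ Maya ∩ Aarav ∩ Tomás ∩ Elena ∩ Rania: 09:45–10:00.
Restricted to 09:45–14:00: 09:45–10:00.
Windows ≥ 45 min: (none).

none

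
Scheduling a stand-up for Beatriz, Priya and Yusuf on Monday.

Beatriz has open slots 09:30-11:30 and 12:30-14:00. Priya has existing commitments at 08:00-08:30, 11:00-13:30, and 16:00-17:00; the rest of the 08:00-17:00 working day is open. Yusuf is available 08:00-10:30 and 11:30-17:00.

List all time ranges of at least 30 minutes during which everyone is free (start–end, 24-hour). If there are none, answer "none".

Priya free within 08:00–17:00: 08:30–11:00, 13:30–16:00.
Beatriz ∩ Priya: 09:30–11:00, 13:30–14:00.
Beatriz ∩ Priya ∩ Yusuf: 09:30–10:30, 13:30–14:00.
Windows ≥ 30 min: 09:30–10:30, 13:30–14:00.

09:30–10:30, 13:30–14:00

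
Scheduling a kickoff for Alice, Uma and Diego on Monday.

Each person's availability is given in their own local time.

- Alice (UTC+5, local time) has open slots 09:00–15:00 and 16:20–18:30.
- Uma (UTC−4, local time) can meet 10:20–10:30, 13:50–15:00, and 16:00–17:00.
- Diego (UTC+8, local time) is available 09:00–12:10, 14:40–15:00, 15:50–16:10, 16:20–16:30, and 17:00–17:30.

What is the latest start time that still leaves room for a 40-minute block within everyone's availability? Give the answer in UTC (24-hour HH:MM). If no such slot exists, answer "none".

Alice → UTC: 04:00–10:00, 11:20–13:30.
Uma → UTC: 14:20–14:30, 17:50–19:00, 20:00–21:00.
Diego → UTC: 01:00–04:10, 06:40–07:00, 07:50–08:10, 08:20–08:30, 09:00–09:30.
Alice ∩ Uma: (none).
Alice ∩ Uma ∩ Diego: (none).
Windows ≥ 40 min: (none).

none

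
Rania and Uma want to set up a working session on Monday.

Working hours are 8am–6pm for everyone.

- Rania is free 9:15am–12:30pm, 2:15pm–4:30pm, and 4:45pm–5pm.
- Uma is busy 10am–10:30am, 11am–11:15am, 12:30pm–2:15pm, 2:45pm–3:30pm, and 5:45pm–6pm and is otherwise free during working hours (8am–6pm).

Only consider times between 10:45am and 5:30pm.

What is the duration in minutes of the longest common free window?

75 minutes

Uma free within 08:00–18:00: 08:00–10:00, 10:30–11:00, 11:15–12:30, 14:15–14:45, 15:30–17:45.
Rania ∩ Uma: 09:15–10:00, 10:30–11:00, 11:15–12:30, 14:15–14:45, 15:30–16:30, 16:45–17:00.
Restricted to 10:45–17:30: 10:45–11:00, 11:15–12:30, 14:15–14:45, 15:30–16:30, 16:45–17:00.
Common window lengths: 15, 75, 30, 60, 15 min; longest is 75.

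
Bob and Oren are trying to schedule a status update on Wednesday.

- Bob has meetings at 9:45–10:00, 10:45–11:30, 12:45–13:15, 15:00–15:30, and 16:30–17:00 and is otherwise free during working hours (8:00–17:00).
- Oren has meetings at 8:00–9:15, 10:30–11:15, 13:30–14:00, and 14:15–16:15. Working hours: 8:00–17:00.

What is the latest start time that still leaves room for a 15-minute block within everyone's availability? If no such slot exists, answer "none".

16:15

Bob free within 08:00–17:00: 08:00–09:45, 10:00–10:45, 11:30–12:45, 13:15–15:00, 15:30–16:30.
Oren free within 08:00–17:00: 09:15–10:30, 11:15–13:30, 14:00–14:15, 16:15–17:00.
Bob ∩ Oren: 09:15–09:45, 10:00–10:30, 11:30–12:45, 13:15–13:30, 14:00–14:15, 16:15–16:30.
Windows ≥ 15 min: 09:15–09:45, 10:00–10:30, 11:30–12:45, 13:15–13:30, 14:00–14:15, 16:15–16:30.
Latest start in the last window 16:15–16:30 is 16:30 − 15 min = 16:15.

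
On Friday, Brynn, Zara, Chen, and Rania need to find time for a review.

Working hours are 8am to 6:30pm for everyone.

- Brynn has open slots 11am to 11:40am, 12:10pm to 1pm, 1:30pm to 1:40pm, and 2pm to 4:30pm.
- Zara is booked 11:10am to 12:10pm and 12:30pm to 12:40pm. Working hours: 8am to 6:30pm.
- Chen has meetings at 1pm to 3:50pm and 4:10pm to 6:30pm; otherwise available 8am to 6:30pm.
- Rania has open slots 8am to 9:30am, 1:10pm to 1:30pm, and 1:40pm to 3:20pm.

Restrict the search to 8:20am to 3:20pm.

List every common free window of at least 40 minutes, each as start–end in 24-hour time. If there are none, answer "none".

none

Zara free within 08:00–18:30: 08:00–11:10, 12:10–12:30, 12:40–18:30.
Chen free within 08:00–18:30: 08:00–13:00, 15:50–16:10.
Brynn ∩ Zara: 11:00–11:10, 12:10–12:30, 12:40–13:00, 13:30–13:40, 14:00–16:30.
Brynn ∩ Zara ∩ Chen: 11:00–11:10, 12:10–12:30, 12:40–13:00, 15:50–16:10.
Brynn ∩ Zara ∩ Chen ∩ Rania: (none).
Restricted to 08:20–15:20: (none).
Windows ≥ 40 min: (none).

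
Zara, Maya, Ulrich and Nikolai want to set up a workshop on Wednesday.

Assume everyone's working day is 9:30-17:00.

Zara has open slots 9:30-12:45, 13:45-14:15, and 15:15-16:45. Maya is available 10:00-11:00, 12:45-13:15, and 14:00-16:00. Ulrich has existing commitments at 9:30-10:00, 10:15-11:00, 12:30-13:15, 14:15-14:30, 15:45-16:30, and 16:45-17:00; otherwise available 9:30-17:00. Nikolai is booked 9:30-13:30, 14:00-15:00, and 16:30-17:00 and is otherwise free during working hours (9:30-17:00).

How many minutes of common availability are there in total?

Ulrich free within 09:30–17:00: 10:00–10:15, 11:00–12:30, 13:15–14:15, 14:30–15:45, 16:30–16:45.
Nikolai free within 09:30–17:00: 13:30–14:00, 15:00–16:30.
Zara ∩ Maya: 10:00–11:00, 14:00–14:15, 15:15–16:00.
Zara ∩ Maya ∩ Ulrich: 10:00–10:15, 14:00–14:15, 15:15–15:45.
Zara ∩ Maya ∩ Ulrich ∩ Nikolai: 15:15–15:45.
Total common minutes: 30.

30 minutes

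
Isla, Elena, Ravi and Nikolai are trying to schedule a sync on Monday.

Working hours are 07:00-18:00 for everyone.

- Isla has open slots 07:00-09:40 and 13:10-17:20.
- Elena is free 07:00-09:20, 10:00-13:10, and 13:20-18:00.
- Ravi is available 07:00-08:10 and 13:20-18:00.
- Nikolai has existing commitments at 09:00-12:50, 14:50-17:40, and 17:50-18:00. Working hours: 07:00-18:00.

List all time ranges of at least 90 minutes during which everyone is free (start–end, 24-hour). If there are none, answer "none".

13:20–14:50

Nikolai free within 07:00–18:00: 07:00–09:00, 12:50–14:50, 17:40–17:50.
Isla ∩ Elena: 07:00–09:20, 13:20–17:20.
Isla ∩ Elena ∩ Ravi: 07:00–08:10, 13:20–17:20.
Isla ∩ Elena ∩ Ravi ∩ Nikolai: 07:00–08:10, 13:20–14:50.
Windows ≥ 90 min: 13:20–14:50.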